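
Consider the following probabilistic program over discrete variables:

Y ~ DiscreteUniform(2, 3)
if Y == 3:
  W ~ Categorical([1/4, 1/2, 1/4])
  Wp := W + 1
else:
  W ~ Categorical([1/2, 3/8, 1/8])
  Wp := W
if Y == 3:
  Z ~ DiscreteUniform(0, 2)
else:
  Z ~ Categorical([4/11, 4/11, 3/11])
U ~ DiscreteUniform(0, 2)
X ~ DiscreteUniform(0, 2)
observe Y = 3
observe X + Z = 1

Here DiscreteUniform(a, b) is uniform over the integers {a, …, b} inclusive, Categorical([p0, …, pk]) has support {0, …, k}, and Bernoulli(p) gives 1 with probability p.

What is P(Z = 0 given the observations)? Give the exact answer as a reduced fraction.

Enumerate traces; 18 have nonzero weight after conditioning:
  (Y=3, W=0, Z=0, U=0, X=1) weight 1/216
  (Y=3, W=0, Z=0, U=1, X=1) weight 1/216
  (Y=3, W=0, Z=0, U=2, X=1) weight 1/216
  (Y=3, W=0, Z=1, U=0, X=0) weight 1/216
  (Y=3, W=0, Z=1, U=1, X=0) weight 1/216
  (Y=3, W=0, Z=1, U=2, X=0) weight 1/216
  (Y=3, W=1, Z=0, U=0, X=1) weight 1/108
  (Y=3, W=1, Z=0, U=1, X=1) weight 1/108
  … 10 more
Group by Z:
  weight(Z=0) = 1/18
  weight(Z=1) = 1/18
Total weight = 1/18 + 1/18 = 1/9
P(Z=0 | obs) = 1/18 / 1/9 = 1/2
P(Z=1 | obs) = 1/18 / 1/9 = 1/2

P(Z = 0 | obs) = 1/2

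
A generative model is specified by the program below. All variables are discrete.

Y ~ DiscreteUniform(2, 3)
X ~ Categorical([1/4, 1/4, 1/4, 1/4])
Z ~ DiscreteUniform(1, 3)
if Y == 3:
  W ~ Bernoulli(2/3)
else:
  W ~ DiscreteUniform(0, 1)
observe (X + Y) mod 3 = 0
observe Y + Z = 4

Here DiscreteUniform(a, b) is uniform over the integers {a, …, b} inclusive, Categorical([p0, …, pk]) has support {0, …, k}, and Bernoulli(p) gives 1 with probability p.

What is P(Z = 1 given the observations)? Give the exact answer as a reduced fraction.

Enumerate traces; 6 have nonzero weight after conditioning:
  (Y=2, X=1, Z=2, W=0) weight 1/48
  (Y=2, X=1, Z=2, W=1) weight 1/48
  (Y=3, X=0, Z=1, W=0) weight 1/72
  (Y=3, X=0, Z=1, W=1) weight 1/36
  (Y=3, X=3, Z=1, W=0) weight 1/72
  (Y=3, X=3, Z=1, W=1) weight 1/36
Group by Z:
  weight(Z=1) = 1/12
  weight(Z=2) = 1/24
Total weight = 1/12 + 1/24 = 1/8
P(Z=1 | obs) = 1/12 / 1/8 = 2/3
P(Z=2 | obs) = 1/24 / 1/8 = 1/3

P(Z = 1 | obs) = 2/3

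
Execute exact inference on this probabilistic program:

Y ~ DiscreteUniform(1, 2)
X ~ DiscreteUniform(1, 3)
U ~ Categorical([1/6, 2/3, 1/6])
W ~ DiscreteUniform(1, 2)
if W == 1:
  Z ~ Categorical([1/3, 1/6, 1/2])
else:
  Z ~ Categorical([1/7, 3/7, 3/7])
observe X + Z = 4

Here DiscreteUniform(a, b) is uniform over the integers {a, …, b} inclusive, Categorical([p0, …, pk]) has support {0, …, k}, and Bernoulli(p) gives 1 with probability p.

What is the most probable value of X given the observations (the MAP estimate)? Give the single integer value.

Enumerate traces; 24 have nonzero weight after conditioning:
  (Y=1, X=2, U=0, W=1, Z=2) weight 1/144
  (Y=1, X=2, U=0, W=2, Z=2) weight 1/168
  (Y=1, X=2, U=1, W=1, Z=2) weight 1/36
  (Y=1, X=2, U=1, W=2, Z=2) weight 1/42
  (Y=1, X=2, U=2, W=1, Z=2) weight 1/144
  (Y=1, X=2, U=2, W=2, Z=2) weight 1/168
  (Y=1, X=3, U=0, W=1, Z=1) weight 1/432
  (Y=1, X=3, U=0, W=2, Z=1) weight 1/168
  … 16 more
Group by X:
  weight(X=2) = 13/84
  weight(X=3) = 25/252
Total weight = 13/84 + 25/252 = 16/63
P(X=2 | obs) = 13/84 / 16/63 = 39/64
P(X=3 | obs) = 25/252 / 16/63 = 25/64
argmax = 2

argmax_v P(X = v | obs) = 2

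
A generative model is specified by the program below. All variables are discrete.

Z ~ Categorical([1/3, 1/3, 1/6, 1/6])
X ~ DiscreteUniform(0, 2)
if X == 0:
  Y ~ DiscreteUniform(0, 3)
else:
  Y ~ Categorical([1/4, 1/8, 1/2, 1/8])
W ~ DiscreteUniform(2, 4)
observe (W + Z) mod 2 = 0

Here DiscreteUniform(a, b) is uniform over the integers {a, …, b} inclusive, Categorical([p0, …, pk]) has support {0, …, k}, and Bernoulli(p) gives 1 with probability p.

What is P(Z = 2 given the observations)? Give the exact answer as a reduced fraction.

P(Z = 2 | obs) = 2/9

Enumerate traces; 72 have nonzero weight after conditioning:
  (Z=0, X=0, Y=0, W=2) weight 1/108
  (Z=0, X=0, Y=0, W=4) weight 1/108
  (Z=0, X=0, Y=1, W=2) weight 1/108
  (Z=0, X=0, Y=1, W=4) weight 1/108
  (Z=0, X=0, Y=2, W=2) weight 1/108
  (Z=0, X=0, Y=2, W=4) weight 1/108
  (Z=0, X=0, Y=3, W=2) weight 1/108
  (Z=0, X=0, Y=3, W=4) weight 1/108
  (Z=1, X=0, Y=0, W=3) weight 1/108
  (Z=2, X=0, Y=0, W=2) weight 1/216
  … 62 more
Group by Z:
  weight(Z=0) = 2/9
  weight(Z=1) = 1/9
  weight(Z=2) = 1/9
  weight(Z=3) = 1/18
Total weight = 2/9 + 1/9 + 1/9 + 1/18 = 1/2
P(Z=0 | obs) = 2/9 / 1/2 = 4/9
P(Z=1 | obs) = 1/9 / 1/2 = 2/9
P(Z=2 | obs) = 1/9 / 1/2 = 2/9
P(Z=3 | obs) = 1/18 / 1/2 = 1/9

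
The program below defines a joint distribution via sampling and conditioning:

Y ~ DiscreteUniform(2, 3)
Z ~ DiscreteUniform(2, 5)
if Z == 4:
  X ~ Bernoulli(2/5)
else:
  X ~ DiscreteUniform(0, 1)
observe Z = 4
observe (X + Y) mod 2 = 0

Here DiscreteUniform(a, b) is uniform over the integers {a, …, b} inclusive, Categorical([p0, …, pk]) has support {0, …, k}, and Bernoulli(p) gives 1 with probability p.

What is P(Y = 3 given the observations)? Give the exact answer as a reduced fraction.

P(Y = 3 | obs) = 2/5

Enumerate traces; 2 have nonzero weight after conditioning:
  (Y=2, Z=4, X=0) weight 3/40
  (Y=3, Z=4, X=1) weight 1/20
Group by Y:
  weight(Y=2) = 3/40
  weight(Y=3) = 1/20
Total weight = 3/40 + 1/20 = 1/8
P(Y=2 | obs) = 3/40 / 1/8 = 3/5
P(Y=3 | obs) = 1/20 / 1/8 = 2/5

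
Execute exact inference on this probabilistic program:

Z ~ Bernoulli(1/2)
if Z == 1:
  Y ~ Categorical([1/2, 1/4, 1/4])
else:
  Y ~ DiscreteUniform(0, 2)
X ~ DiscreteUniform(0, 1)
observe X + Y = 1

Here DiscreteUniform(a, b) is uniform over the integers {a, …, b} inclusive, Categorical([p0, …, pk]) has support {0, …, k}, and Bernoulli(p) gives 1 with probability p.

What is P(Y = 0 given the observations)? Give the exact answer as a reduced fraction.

Enumerate traces; 4 have nonzero weight after conditioning:
  (Z=0, Y=0, X=1) weight 1/12
  (Z=0, Y=1, X=0) weight 1/12
  (Z=1, Y=0, X=1) weight 1/8
  (Z=1, Y=1, X=0) weight 1/16
Group by Y:
  weight(Y=0) = 5/24
  weight(Y=1) = 7/48
Total weight = 5/24 + 7/48 = 17/48
P(Y=0 | obs) = 5/24 / 17/48 = 10/17
P(Y=1 | obs) = 7/48 / 17/48 = 7/17

P(Y = 0 | obs) = 10/17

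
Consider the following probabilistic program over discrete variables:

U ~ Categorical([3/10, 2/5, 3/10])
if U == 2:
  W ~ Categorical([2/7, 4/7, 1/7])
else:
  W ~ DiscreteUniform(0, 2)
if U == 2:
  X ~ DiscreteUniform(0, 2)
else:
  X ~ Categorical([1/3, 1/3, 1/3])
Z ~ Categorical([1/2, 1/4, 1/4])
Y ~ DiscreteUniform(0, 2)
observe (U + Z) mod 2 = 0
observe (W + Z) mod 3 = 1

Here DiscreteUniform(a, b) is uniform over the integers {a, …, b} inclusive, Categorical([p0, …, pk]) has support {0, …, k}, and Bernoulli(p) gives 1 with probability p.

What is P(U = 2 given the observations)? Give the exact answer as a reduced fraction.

Enumerate traces; 45 have nonzero weight after conditioning:
  (U=0, W=1, X=0, Z=0, Y=0) weight 1/180
  (U=0, W=1, X=0, Z=0, Y=1) weight 1/180
  (U=0, W=1, X=0, Z=0, Y=2) weight 1/180
  (U=0, W=1, X=1, Z=0, Y=0) weight 1/180
  (U=0, W=1, X=1, Z=0, Y=1) weight 1/180
  (U=0, W=1, X=1, Z=0, Y=2) weight 1/180
  (U=0, W=1, X=2, Z=0, Y=0) weight 1/180
  (U=0, W=1, X=2, Z=0, Y=1) weight 1/180
  (U=1, W=0, X=0, Z=1, Y=0) weight 1/270
  (U=2, W=1, X=0, Z=0, Y=0) weight 1/105
  … 35 more
Group by U:
  weight(U=0) = 3/40
  weight(U=1) = 1/30
  weight(U=2) = 27/280
Total weight = 3/40 + 1/30 + 27/280 = 43/210
P(U=0 | obs) = 3/40 / 43/210 = 63/172
P(U=1 | obs) = 1/30 / 43/210 = 7/43
P(U=2 | obs) = 27/280 / 43/210 = 81/172

P(U = 2 | obs) = 81/172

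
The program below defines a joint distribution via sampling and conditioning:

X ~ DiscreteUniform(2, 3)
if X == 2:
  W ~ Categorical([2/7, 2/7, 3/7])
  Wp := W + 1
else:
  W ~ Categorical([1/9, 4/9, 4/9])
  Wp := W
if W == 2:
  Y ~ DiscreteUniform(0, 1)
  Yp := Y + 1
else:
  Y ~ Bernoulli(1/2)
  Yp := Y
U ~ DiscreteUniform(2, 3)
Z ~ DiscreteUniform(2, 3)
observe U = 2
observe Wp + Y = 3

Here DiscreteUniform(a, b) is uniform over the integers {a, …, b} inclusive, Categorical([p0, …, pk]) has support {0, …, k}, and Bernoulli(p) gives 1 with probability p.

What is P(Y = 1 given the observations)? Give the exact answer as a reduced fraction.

Enumerate traces; 6 have nonzero weight after conditioning:
  (X=2, W=1, Y=1, U=2, Z=2) weight 1/56
  (X=2, W=1, Y=1, U=2, Z=3) weight 1/56
  (X=2, W=2, Y=0, U=2, Z=2) weight 3/112
  (X=2, W=2, Y=0, U=2, Z=3) weight 3/112
  (X=3, W=2, Y=1, U=2, Z=2) weight 1/36
  (X=3, W=2, Y=1, U=2, Z=3) weight 1/36
Group by Y:
  weight(Y=0) = 3/56
  weight(Y=1) = 23/252
Total weight = 3/56 + 23/252 = 73/504
P(Y=0 | obs) = 3/56 / 73/504 = 27/73
P(Y=1 | obs) = 23/252 / 73/504 = 46/73

P(Y = 1 | obs) = 46/73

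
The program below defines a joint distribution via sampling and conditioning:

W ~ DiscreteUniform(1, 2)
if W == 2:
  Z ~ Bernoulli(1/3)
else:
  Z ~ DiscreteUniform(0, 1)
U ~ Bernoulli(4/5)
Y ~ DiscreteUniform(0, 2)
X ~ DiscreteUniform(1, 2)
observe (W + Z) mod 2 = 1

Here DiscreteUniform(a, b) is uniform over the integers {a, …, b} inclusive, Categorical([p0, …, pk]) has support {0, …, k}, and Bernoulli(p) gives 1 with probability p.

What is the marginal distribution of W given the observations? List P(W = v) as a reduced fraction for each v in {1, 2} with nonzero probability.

Enumerate traces; 24 have nonzero weight after conditioning:
  (W=1, Z=0, U=0, Y=0, X=1) weight 1/120
  (W=1, Z=0, U=0, Y=0, X=2) weight 1/120
  (W=1, Z=0, U=0, Y=1, X=1) weight 1/120
  (W=1, Z=0, U=0, Y=1, X=2) weight 1/120
  (W=1, Z=0, U=0, Y=2, X=1) weight 1/120
  (W=1, Z=0, U=0, Y=2, X=2) weight 1/120
  (W=1, Z=0, U=1, Y=0, X=1) weight 1/30
  (W=1, Z=0, U=1, Y=0, X=2) weight 1/30
  (W=2, Z=1, U=0, Y=0, X=1) weight 1/180
  … 15 more
Group by W:
  weight(W=1) = 1/4
  weight(W=2) = 1/6
Total weight = 1/4 + 1/6 = 5/12
P(W=1 | obs) = 1/4 / 5/12 = 3/5
P(W=2 | obs) = 1/6 / 5/12 = 2/5

P(W=1) = 3/5, P(W=2) = 2/5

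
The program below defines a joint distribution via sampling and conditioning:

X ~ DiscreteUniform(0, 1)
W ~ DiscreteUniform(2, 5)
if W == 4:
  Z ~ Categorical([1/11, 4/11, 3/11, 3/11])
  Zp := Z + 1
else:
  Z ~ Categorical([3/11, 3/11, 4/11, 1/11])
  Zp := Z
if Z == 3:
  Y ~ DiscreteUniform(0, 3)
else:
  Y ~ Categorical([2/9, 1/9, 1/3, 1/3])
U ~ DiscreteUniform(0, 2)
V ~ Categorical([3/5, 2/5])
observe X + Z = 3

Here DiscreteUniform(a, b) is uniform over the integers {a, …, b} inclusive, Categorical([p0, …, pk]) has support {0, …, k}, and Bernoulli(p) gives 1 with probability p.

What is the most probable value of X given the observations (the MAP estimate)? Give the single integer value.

Enumerate traces; 192 have nonzero weight after conditioning:
  (X=0, W=2, Z=3, Y=0, U=0, V=0) weight 1/1760
  (X=0, W=2, Z=3, Y=0, U=0, V=1) weight 1/2640
  (X=0, W=2, Z=3, Y=0, U=1, V=0) weight 1/1760
  (X=0, W=2, Z=3, Y=0, U=1, V=1) weight 1/2640
  (X=0, W=2, Z=3, Y=0, U=2, V=0) weight 1/1760
  (X=0, W=2, Z=3, Y=0, U=2, V=1) weight 1/2640
  (X=0, W=2, Z=3, Y=1, U=0, V=0) weight 1/1760
  (X=0, W=2, Z=3, Y=1, U=0, V=1) weight 1/2640
  (X=1, W=2, Z=2, Y=0, U=0, V=0) weight 1/495
  … 183 more
Group by X:
  weight(X=0) = 3/44
  weight(X=1) = 15/88
Total weight = 3/44 + 15/88 = 21/88
P(X=0 | obs) = 3/44 / 21/88 = 2/7
P(X=1 | obs) = 15/88 / 21/88 = 5/7
argmax = 1

argmax_v P(X = v | obs) = 1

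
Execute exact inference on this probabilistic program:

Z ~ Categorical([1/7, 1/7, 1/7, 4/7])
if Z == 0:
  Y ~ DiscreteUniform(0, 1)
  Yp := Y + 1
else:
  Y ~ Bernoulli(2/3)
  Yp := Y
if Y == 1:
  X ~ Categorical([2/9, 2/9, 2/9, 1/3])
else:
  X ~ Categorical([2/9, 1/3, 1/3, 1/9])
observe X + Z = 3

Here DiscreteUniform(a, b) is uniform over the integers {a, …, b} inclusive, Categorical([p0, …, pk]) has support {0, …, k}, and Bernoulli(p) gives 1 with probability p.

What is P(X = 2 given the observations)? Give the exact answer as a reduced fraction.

P(X = 2 | obs) = 7/44

Enumerate traces; 8 have nonzero weight after conditioning:
  (Z=0, Y=0, X=3) weight 1/126
  (Z=0, Y=1, X=3) weight 1/42
  (Z=1, Y=0, X=2) weight 1/63
  (Z=1, Y=1, X=2) weight 4/189
  (Z=2, Y=0, X=1) weight 1/63
  (Z=2, Y=1, X=1) weight 4/189
  (Z=3, Y=0, X=0) weight 8/189
  (Z=3, Y=1, X=0) weight 16/189
Group by X:
  weight(X=0) = 8/63
  weight(X=1) = 1/27
  weight(X=2) = 1/27
  weight(X=3) = 2/63
Total weight = 8/63 + 1/27 + 1/27 + 2/63 = 44/189
P(X=0 | obs) = 8/63 / 44/189 = 6/11
P(X=1 | obs) = 1/27 / 44/189 = 7/44
P(X=2 | obs) = 1/27 / 44/189 = 7/44
P(X=3 | obs) = 2/63 / 44/189 = 3/22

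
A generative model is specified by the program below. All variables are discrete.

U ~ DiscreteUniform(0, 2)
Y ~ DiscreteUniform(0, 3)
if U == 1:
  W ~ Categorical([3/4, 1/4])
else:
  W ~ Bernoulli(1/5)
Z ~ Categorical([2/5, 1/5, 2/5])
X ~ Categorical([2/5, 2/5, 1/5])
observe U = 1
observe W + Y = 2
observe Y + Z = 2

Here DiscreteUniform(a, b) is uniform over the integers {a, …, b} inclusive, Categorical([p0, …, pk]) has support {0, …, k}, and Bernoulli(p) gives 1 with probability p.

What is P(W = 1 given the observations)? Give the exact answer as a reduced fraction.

P(W = 1 | obs) = 1/7

Enumerate traces; 6 have nonzero weight after conditioning:
  (U=1, Y=1, W=1, Z=1, X=0) weight 1/600
  (U=1, Y=1, W=1, Z=1, X=1) weight 1/600
  (U=1, Y=1, W=1, Z=1, X=2) weight 1/1200
  (U=1, Y=2, W=0, Z=0, X=0) weight 1/100
  (U=1, Y=2, W=0, Z=0, X=1) weight 1/100
  (U=1, Y=2, W=0, Z=0, X=2) weight 1/200
Group by W:
  weight(W=0) = 1/40
  weight(W=1) = 1/240
Total weight = 1/40 + 1/240 = 7/240
P(W=0 | obs) = 1/40 / 7/240 = 6/7
P(W=1 | obs) = 1/240 / 7/240 = 1/7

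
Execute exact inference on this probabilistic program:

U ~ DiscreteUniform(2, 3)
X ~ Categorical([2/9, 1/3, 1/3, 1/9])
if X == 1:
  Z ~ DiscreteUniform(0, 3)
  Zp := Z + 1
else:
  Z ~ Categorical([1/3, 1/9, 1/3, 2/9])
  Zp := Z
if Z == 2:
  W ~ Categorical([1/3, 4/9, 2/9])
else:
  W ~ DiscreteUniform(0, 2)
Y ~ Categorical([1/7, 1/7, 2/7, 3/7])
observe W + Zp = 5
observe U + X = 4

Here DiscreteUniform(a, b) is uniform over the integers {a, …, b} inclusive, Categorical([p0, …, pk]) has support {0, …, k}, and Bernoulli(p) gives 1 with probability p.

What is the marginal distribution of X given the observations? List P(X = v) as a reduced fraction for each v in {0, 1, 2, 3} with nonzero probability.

P(X=1) = 15/23, P(X=2) = 8/23

Enumerate traces; 12 have nonzero weight after conditioning:
  (U=2, X=2, Z=3, W=2, Y=0) weight 1/567
  (U=2, X=2, Z=3, W=2, Y=1) weight 1/567
  (U=2, X=2, Z=3, W=2, Y=2) weight 2/567
  (U=2, X=2, Z=3, W=2, Y=3) weight 1/189
  (U=3, X=1, Z=2, W=2, Y=0) weight 1/756
  (U=3, X=1, Z=2, W=2, Y=1) weight 1/756
  (U=3, X=1, Z=2, W=2, Y=2) weight 1/378
  (U=3, X=1, Z=2, W=2, Y=3) weight 1/252
  … 4 more
Group by X:
  weight(X=1) = 5/216
  weight(X=2) = 1/81
Total weight = 5/216 + 1/81 = 23/648
P(X=1 | obs) = 5/216 / 23/648 = 15/23
P(X=2 | obs) = 1/81 / 23/648 = 8/23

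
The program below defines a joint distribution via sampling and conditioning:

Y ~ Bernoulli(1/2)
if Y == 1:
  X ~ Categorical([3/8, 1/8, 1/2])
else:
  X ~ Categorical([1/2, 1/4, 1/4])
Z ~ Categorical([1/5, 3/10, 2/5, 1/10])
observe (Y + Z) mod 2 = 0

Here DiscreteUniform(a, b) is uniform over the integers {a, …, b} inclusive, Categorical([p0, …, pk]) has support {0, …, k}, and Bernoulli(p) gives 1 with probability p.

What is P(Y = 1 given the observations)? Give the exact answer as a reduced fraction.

P(Y = 1 | obs) = 2/5

Enumerate traces; 12 have nonzero weight after conditioning:
  (Y=0, X=0, Z=0) weight 1/20
  (Y=0, X=0, Z=2) weight 1/10
  (Y=0, X=1, Z=0) weight 1/40
  (Y=0, X=1, Z=2) weight 1/20
  (Y=0, X=2, Z=0) weight 1/40
  (Y=0, X=2, Z=2) weight 1/20
  (Y=1, X=0, Z=1) weight 9/160
  (Y=1, X=0, Z=3) weight 3/160
  … 4 more
Group by Y:
  weight(Y=0) = 3/10
  weight(Y=1) = 1/5
Total weight = 3/10 + 1/5 = 1/2
P(Y=0 | obs) = 3/10 / 1/2 = 3/5
P(Y=1 | obs) = 1/5 / 1/2 = 2/5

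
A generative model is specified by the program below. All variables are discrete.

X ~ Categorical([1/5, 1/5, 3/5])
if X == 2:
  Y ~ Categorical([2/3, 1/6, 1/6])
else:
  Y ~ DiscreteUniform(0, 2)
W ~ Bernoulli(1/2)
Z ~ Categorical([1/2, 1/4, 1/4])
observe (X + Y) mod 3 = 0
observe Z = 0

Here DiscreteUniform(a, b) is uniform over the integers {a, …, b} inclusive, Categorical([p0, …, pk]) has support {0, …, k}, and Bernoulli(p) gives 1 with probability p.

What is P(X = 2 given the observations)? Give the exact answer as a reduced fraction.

Enumerate traces; 6 have nonzero weight after conditioning:
  (X=0, Y=0, W=0, Z=0) weight 1/60
  (X=0, Y=0, W=1, Z=0) weight 1/60
  (X=1, Y=2, W=0, Z=0) weight 1/60
  (X=1, Y=2, W=1, Z=0) weight 1/60
  (X=2, Y=1, W=0, Z=0) weight 1/40
  (X=2, Y=1, W=1, Z=0) weight 1/40
Group by X:
  weight(X=0) = 1/30
  weight(X=1) = 1/30
  weight(X=2) = 1/20
Total weight = 1/30 + 1/30 + 1/20 = 7/60
P(X=0 | obs) = 1/30 / 7/60 = 2/7
P(X=1 | obs) = 1/30 / 7/60 = 2/7
P(X=2 | obs) = 1/20 / 7/60 = 3/7

P(X = 2 | obs) = 3/7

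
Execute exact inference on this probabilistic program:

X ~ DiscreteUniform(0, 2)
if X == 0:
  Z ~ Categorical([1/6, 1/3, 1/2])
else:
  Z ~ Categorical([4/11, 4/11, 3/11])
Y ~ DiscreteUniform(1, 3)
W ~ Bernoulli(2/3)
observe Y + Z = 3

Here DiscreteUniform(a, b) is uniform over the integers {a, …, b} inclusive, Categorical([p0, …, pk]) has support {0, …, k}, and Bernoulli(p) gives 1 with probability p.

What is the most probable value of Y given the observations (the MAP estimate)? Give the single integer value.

Enumerate traces; 18 have nonzero weight after conditioning:
  (X=0, Z=0, Y=3, W=0) weight 1/162
  (X=0, Z=0, Y=3, W=1) weight 1/81
  (X=0, Z=1, Y=2, W=0) weight 1/81
  (X=0, Z=1, Y=2, W=1) weight 2/81
  (X=0, Z=2, Y=1, W=0) weight 1/54
  (X=0, Z=2, Y=1, W=1) weight 1/27
  (X=1, Z=0, Y=3, W=0) weight 4/297
  (X=1, Z=0, Y=3, W=1) weight 8/297
  … 10 more
Group by Y:
  weight(Y=1) = 23/198
  weight(Y=2) = 35/297
  weight(Y=3) = 59/594
Total weight = 23/198 + 35/297 + 59/594 = 1/3
P(Y=1 | obs) = 23/198 / 1/3 = 23/66
P(Y=2 | obs) = 35/297 / 1/3 = 35/99
P(Y=3 | obs) = 59/594 / 1/3 = 59/198
argmax = 2

argmax_v P(Y = v | obs) = 2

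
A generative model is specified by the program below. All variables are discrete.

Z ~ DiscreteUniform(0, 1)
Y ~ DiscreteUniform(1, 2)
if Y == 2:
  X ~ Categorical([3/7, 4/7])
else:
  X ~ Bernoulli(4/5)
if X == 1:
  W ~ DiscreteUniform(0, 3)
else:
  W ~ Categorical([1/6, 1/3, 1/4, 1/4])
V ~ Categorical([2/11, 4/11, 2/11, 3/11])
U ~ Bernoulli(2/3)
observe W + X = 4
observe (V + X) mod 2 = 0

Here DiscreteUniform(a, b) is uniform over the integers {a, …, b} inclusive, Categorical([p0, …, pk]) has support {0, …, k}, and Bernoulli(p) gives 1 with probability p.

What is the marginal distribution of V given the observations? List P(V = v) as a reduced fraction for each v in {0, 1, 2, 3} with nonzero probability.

P(V=1) = 4/7, P(V=3) = 3/7

Enumerate traces; 16 have nonzero weight after conditioning:
  (Z=0, Y=1, X=1, W=3, V=1, U=0) weight 1/165
  (Z=0, Y=1, X=1, W=3, V=1, U=1) weight 2/165
  (Z=0, Y=1, X=1, W=3, V=3, U=0) weight 1/220
  (Z=0, Y=1, X=1, W=3, V=3, U=1) weight 1/110
  (Z=0, Y=2, X=1, W=3, V=1, U=0) weight 1/231
  (Z=0, Y=2, X=1, W=3, V=1, U=1) weight 2/231
  (Z=0, Y=2, X=1, W=3, V=3, U=0) weight 1/308
  (Z=0, Y=2, X=1, W=3, V=3, U=1) weight 1/154
  … 8 more
Group by V:
  weight(V=1) = 24/385
  weight(V=3) = 18/385
Total weight = 24/385 + 18/385 = 6/55
P(V=1 | obs) = 24/385 / 6/55 = 4/7
P(V=3 | obs) = 18/385 / 6/55 = 3/7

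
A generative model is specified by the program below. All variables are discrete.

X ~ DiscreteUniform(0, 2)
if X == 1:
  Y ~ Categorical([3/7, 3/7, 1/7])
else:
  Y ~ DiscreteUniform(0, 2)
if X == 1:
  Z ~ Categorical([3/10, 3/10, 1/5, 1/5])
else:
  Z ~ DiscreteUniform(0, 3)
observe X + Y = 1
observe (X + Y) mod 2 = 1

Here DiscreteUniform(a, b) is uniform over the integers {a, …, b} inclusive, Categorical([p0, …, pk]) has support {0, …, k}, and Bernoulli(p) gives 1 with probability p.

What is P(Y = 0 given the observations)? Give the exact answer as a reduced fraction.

P(Y = 0 | obs) = 9/16

Enumerate traces; 8 have nonzero weight after conditioning:
  (X=0, Y=1, Z=0) weight 1/36
  (X=0, Y=1, Z=1) weight 1/36
  (X=0, Y=1, Z=2) weight 1/36
  (X=0, Y=1, Z=3) weight 1/36
  (X=1, Y=0, Z=0) weight 3/70
  (X=1, Y=0, Z=1) weight 3/70
  (X=1, Y=0, Z=2) weight 1/35
  (X=1, Y=0, Z=3) weight 1/35
Group by Y:
  weight(Y=0) = 1/7
  weight(Y=1) = 1/9
Total weight = 1/7 + 1/9 = 16/63
P(Y=0 | obs) = 1/7 / 16/63 = 9/16
P(Y=1 | obs) = 1/9 / 16/63 = 7/16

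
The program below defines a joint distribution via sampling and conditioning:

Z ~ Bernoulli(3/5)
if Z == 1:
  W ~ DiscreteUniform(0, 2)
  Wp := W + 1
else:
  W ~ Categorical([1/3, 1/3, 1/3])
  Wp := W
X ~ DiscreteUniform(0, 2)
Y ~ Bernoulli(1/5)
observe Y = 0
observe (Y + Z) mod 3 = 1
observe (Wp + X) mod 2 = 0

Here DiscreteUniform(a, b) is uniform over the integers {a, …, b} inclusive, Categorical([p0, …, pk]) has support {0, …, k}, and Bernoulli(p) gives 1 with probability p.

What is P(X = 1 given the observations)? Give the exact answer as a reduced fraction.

Enumerate traces; 4 have nonzero weight after conditioning:
  (Z=1, W=0, X=1, Y=0) weight 4/75
  (Z=1, W=1, X=0, Y=0) weight 4/75
  (Z=1, W=1, X=2, Y=0) weight 4/75
  (Z=1, W=2, X=1, Y=0) weight 4/75
Group by X:
  weight(X=0) = 4/75
  weight(X=1) = 8/75
  weight(X=2) = 4/75
Total weight = 4/75 + 8/75 + 4/75 = 16/75
P(X=0 | obs) = 4/75 / 16/75 = 1/4
P(X=1 | obs) = 8/75 / 16/75 = 1/2
P(X=2 | obs) = 4/75 / 16/75 = 1/4

P(X = 1 | obs) = 1/2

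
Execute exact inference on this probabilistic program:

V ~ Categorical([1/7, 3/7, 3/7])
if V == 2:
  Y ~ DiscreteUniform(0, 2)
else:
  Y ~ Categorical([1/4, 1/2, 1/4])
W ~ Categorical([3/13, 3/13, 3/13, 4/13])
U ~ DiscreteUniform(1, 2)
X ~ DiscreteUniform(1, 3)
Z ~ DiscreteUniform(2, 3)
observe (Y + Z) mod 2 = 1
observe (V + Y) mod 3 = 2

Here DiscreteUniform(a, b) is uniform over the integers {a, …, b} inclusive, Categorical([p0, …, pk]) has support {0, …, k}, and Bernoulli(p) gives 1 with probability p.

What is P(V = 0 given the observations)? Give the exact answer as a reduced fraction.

Enumerate traces; 72 have nonzero weight after conditioning:
  (V=0, Y=2, W=0, U=1, X=1, Z=3) weight 1/1456
  (V=0, Y=2, W=0, U=1, X=2, Z=3) weight 1/1456
  (V=0, Y=2, W=0, U=1, X=3, Z=3) weight 1/1456
  (V=0, Y=2, W=0, U=2, X=1, Z=3) weight 1/1456
  (V=0, Y=2, W=0, U=2, X=2, Z=3) weight 1/1456
  (V=0, Y=2, W=0, U=2, X=3, Z=3) weight 1/1456
  (V=0, Y=2, W=1, U=1, X=1, Z=3) weight 1/1456
  (V=0, Y=2, W=1, U=1, X=2, Z=3) weight 1/1456
  (V=1, Y=1, W=0, U=1, X=1, Z=2) weight 3/728
  (V=2, Y=0, W=0, U=1, X=1, Z=3) weight 1/364
  … 62 more
Group by V:
  weight(V=0) = 1/56
  weight(V=1) = 3/28
  weight(V=2) = 1/14
Total weight = 1/56 + 3/28 + 1/14 = 11/56
P(V=0 | obs) = 1/56 / 11/56 = 1/11
P(V=1 | obs) = 3/28 / 11/56 = 6/11
P(V=2 | obs) = 1/14 / 11/56 = 4/11

P(V = 0 | obs) = 1/11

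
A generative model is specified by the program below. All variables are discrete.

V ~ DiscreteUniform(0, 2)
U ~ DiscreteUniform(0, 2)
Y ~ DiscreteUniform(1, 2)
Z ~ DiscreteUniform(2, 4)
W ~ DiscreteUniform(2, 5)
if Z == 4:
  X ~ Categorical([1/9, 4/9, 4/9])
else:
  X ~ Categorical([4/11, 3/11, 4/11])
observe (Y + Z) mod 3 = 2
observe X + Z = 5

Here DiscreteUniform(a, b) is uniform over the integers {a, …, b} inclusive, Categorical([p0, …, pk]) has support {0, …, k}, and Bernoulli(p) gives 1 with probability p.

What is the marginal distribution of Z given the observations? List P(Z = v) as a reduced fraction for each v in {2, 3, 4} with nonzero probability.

Enumerate traces; 72 have nonzero weight after conditioning:
  (V=0, U=0, Y=1, Z=4, W=2, X=1) weight 1/486
  (V=0, U=0, Y=1, Z=4, W=3, X=1) weight 1/486
  (V=0, U=0, Y=1, Z=4, W=4, X=1) weight 1/486
  (V=0, U=0, Y=1, Z=4, W=5, X=1) weight 1/486
  (V=0, U=0, Y=2, Z=3, W=2, X=2) weight 1/594
  (V=0, U=0, Y=2, Z=3, W=3, X=2) weight 1/594
  (V=0, U=0, Y=2, Z=3, W=4, X=2) weight 1/594
  (V=0, U=0, Y=2, Z=3, W=5, X=2) weight 1/594
  … 64 more
Group by Z:
  weight(Z=3) = 2/33
  weight(Z=4) = 2/27
Total weight = 2/33 + 2/27 = 40/297
P(Z=3 | obs) = 2/33 / 40/297 = 9/20
P(Z=4 | obs) = 2/27 / 40/297 = 11/20

P(Z=3) = 9/20, P(Z=4) = 11/20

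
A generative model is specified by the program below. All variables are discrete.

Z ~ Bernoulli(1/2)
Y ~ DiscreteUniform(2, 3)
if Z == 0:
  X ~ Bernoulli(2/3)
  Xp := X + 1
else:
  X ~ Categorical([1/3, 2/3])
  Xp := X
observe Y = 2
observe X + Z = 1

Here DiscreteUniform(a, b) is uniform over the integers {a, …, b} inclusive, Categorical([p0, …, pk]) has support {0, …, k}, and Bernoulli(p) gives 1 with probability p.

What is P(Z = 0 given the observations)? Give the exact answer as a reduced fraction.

P(Z = 0 | obs) = 2/3

Enumerate traces; 2 have nonzero weight after conditioning:
  (Z=0, Y=2, X=1) weight 1/6
  (Z=1, Y=2, X=0) weight 1/12
Group by Z:
  weight(Z=0) = 1/6
  weight(Z=1) = 1/12
Total weight = 1/6 + 1/12 = 1/4
P(Z=0 | obs) = 1/6 / 1/4 = 2/3
P(Z=1 | obs) = 1/12 / 1/4 = 1/3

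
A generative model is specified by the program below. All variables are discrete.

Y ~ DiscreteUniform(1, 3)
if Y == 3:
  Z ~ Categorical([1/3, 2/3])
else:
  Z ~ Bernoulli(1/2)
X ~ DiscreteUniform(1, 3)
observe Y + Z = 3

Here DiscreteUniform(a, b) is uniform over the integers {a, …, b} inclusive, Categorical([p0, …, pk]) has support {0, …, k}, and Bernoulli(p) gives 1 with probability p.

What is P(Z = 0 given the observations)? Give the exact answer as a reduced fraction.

Enumerate traces; 6 have nonzero weight after conditioning:
  (Y=2, Z=1, X=1) weight 1/18
  (Y=2, Z=1, X=2) weight 1/18
  (Y=2, Z=1, X=3) weight 1/18
  (Y=3, Z=0, X=1) weight 1/27
  (Y=3, Z=0, X=2) weight 1/27
  (Y=3, Z=0, X=3) weight 1/27
Group by Z:
  weight(Z=0) = 1/9
  weight(Z=1) = 1/6
Total weight = 1/9 + 1/6 = 5/18
P(Z=0 | obs) = 1/9 / 5/18 = 2/5
P(Z=1 | obs) = 1/6 / 5/18 = 3/5

P(Z = 0 | obs) = 2/5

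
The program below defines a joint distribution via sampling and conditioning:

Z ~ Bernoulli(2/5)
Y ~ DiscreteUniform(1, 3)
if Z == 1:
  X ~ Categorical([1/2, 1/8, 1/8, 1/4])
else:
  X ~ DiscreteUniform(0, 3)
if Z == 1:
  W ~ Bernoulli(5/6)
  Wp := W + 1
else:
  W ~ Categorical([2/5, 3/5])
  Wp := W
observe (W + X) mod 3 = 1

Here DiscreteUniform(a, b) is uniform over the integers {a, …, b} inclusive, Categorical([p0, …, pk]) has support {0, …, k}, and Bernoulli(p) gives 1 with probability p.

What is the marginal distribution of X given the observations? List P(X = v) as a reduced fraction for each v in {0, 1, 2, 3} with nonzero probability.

P(X=0) = 154/299, P(X=1) = 41/299, P(X=3) = 8/23

Enumerate traces; 18 have nonzero weight after conditioning:
  (Z=0, Y=1, X=0, W=1) weight 3/100
  (Z=0, Y=1, X=1, W=0) weight 1/50
  (Z=0, Y=1, X=3, W=1) weight 3/100
  (Z=0, Y=2, X=0, W=1) weight 3/100
  (Z=0, Y=2, X=1, W=0) weight 1/50
  (Z=0, Y=2, X=3, W=1) weight 3/100
  (Z=0, Y=3, X=0, W=1) weight 3/100
  (Z=0, Y=3, X=1, W=0) weight 1/50
  … 10 more
Group by X:
  weight(X=0) = 77/300
  weight(X=1) = 41/600
  weight(X=3) = 13/75
Total weight = 77/300 + 41/600 + 13/75 = 299/600
P(X=0 | obs) = 77/300 / 299/600 = 154/299
P(X=1 | obs) = 41/600 / 299/600 = 41/299
P(X=3 | obs) = 13/75 / 299/600 = 8/23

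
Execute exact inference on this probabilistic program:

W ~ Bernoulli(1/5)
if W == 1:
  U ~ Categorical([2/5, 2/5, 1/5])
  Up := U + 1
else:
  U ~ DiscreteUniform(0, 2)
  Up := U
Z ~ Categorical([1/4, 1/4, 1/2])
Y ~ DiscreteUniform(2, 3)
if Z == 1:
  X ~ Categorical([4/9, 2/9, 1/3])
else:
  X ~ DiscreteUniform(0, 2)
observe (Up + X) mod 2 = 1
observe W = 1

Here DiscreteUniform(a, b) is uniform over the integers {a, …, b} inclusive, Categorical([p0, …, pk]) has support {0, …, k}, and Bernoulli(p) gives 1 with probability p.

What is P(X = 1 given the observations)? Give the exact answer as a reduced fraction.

P(X = 1 | obs) = 22/97

Enumerate traces; 30 have nonzero weight after conditioning:
  (W=1, U=0, Z=0, Y=2, X=0) weight 1/300
  (W=1, U=0, Z=0, Y=2, X=2) weight 1/300
  (W=1, U=0, Z=0, Y=3, X=0) weight 1/300
  (W=1, U=0, Z=0, Y=3, X=2) weight 1/300
  (W=1, U=0, Z=1, Y=2, X=0) weight 1/225
  (W=1, U=0, Z=1, Y=2, X=2) weight 1/300
  (W=1, U=0, Z=1, Y=3, X=0) weight 1/225
  (W=1, U=0, Z=1, Y=3, X=2) weight 1/300
  (W=1, U=1, Z=0, Y=2, X=1) weight 1/300
  … 21 more
Group by X:
  weight(X=0) = 13/300
  weight(X=1) = 11/450
  weight(X=2) = 1/25
Total weight = 13/300 + 11/450 + 1/25 = 97/900
P(X=0 | obs) = 13/300 / 97/900 = 39/97
P(X=1 | obs) = 11/450 / 97/900 = 22/97
P(X=2 | obs) = 1/25 / 97/900 = 36/97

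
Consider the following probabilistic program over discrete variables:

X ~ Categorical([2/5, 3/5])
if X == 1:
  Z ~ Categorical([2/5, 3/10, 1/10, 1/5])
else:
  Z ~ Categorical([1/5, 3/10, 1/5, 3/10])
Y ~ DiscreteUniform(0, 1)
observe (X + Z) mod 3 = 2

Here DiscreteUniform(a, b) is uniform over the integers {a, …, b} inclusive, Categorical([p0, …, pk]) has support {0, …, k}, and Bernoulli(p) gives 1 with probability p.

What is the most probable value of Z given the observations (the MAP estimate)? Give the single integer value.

Enumerate traces; 4 have nonzero weight after conditioning:
  (X=0, Z=2, Y=0) weight 1/25
  (X=0, Z=2, Y=1) weight 1/25
  (X=1, Z=1, Y=0) weight 9/100
  (X=1, Z=1, Y=1) weight 9/100
Group by Z:
  weight(Z=1) = 9/50
  weight(Z=2) = 2/25
Total weight = 9/50 + 2/25 = 13/50
P(Z=1 | obs) = 9/50 / 13/50 = 9/13
P(Z=2 | obs) = 2/25 / 13/50 = 4/13
argmax = 1

argmax_v P(Z = v | obs) = 1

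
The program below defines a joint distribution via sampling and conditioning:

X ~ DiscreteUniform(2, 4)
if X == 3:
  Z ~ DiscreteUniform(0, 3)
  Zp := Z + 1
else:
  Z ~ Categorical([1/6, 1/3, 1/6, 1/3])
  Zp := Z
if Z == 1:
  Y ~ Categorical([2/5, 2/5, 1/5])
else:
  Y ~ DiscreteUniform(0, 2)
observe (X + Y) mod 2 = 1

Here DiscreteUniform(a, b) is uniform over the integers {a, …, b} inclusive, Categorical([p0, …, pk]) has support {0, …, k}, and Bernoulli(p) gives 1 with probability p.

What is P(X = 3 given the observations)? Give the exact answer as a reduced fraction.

P(X = 3 | obs) = 117/245

Enumerate traces; 16 have nonzero weight after conditioning:
  (X=2, Z=0, Y=1) weight 1/54
  (X=2, Z=1, Y=1) weight 2/45
  (X=2, Z=2, Y=1) weight 1/54
  (X=2, Z=3, Y=1) weight 1/27
  (X=3, Z=0, Y=0) weight 1/36
  (X=3, Z=0, Y=2) weight 1/36
  (X=3, Z=1, Y=0) weight 1/30
  (X=3, Z=1, Y=2) weight 1/60
  (X=4, Z=0, Y=1) weight 1/54
  … 7 more
Group by X:
  weight(X=2) = 16/135
  weight(X=3) = 13/60
  weight(X=4) = 16/135
Total weight = 16/135 + 13/60 + 16/135 = 49/108
P(X=2 | obs) = 16/135 / 49/108 = 64/245
P(X=3 | obs) = 13/60 / 49/108 = 117/245
P(X=4 | obs) = 16/135 / 49/108 = 64/245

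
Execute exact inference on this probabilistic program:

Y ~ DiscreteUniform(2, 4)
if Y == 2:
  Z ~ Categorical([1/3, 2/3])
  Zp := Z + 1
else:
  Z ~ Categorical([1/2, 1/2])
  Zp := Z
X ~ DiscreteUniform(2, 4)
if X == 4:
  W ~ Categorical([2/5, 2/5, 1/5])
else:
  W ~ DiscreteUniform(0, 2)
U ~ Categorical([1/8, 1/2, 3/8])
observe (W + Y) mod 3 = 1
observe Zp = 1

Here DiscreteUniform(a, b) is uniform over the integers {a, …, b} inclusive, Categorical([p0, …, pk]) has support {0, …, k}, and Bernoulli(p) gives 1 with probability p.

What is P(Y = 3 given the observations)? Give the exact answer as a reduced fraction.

P(Y = 3 | obs) = 24/61

Enumerate traces; 27 have nonzero weight after conditioning:
  (Y=2, Z=0, X=2, W=2, U=0) weight 1/648
  (Y=2, Z=0, X=2, W=2, U=1) weight 1/162
  (Y=2, Z=0, X=2, W=2, U=2) weight 1/216
  (Y=2, Z=0, X=3, W=2, U=0) weight 1/648
  (Y=2, Z=0, X=3, W=2, U=1) weight 1/162
  (Y=2, Z=0, X=3, W=2, U=2) weight 1/216
  (Y=2, Z=0, X=4, W=2, U=0) weight 1/1080
  (Y=2, Z=0, X=4, W=2, U=1) weight 1/270
  (Y=3, Z=1, X=2, W=1, U=0) weight 1/432
  (Y=4, Z=1, X=2, W=0, U=0) weight 1/432
  … 17 more
Group by Y:
  weight(Y=2) = 13/405
  weight(Y=3) = 8/135
  weight(Y=4) = 8/135
Total weight = 13/405 + 8/135 + 8/135 = 61/405
P(Y=2 | obs) = 13/405 / 61/405 = 13/61
P(Y=3 | obs) = 8/135 / 61/405 = 24/61
P(Y=4 | obs) = 8/135 / 61/405 = 24/61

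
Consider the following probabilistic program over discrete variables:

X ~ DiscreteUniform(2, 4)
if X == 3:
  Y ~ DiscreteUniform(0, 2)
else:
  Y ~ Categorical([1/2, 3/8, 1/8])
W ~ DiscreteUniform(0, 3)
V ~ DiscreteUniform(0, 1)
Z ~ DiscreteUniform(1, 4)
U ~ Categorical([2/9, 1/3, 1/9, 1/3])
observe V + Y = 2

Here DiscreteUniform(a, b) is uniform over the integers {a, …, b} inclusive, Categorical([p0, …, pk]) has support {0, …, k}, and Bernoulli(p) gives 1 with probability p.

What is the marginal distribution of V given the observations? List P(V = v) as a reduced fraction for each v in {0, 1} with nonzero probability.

Enumerate traces; 384 have nonzero weight after conditioning:
  (X=2, Y=1, W=0, V=1, Z=1, U=0) weight 1/1152
  (X=2, Y=1, W=0, V=1, Z=1, U=1) weight 1/768
  (X=2, Y=1, W=0, V=1, Z=1, U=2) weight 1/2304
  (X=2, Y=1, W=0, V=1, Z=1, U=3) weight 1/768
  (X=2, Y=1, W=0, V=1, Z=2, U=0) weight 1/1152
  (X=2, Y=1, W=0, V=1, Z=2, U=1) weight 1/768
  (X=2, Y=1, W=0, V=1, Z=2, U=2) weight 1/2304
  (X=2, Y=1, W=0, V=1, Z=2, U=3) weight 1/768
  (X=2, Y=2, W=0, V=0, Z=1, U=0) weight 1/3456
  … 375 more
Group by V:
  weight(V=0) = 7/72
  weight(V=1) = 13/72
Total weight = 7/72 + 13/72 = 5/18
P(V=0 | obs) = 7/72 / 5/18 = 7/20
P(V=1 | obs) = 13/72 / 5/18 = 13/20

P(V=0) = 7/20, P(V=1) = 13/20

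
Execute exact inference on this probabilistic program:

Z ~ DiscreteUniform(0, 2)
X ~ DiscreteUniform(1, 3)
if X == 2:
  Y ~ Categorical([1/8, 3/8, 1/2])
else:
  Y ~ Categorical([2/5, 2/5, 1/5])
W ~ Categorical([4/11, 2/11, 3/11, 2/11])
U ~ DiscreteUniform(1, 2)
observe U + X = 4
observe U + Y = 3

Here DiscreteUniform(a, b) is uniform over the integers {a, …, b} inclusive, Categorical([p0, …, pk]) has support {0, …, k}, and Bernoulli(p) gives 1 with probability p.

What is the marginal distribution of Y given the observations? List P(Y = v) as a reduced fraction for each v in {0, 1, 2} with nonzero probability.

P(Y=1) = 15/23, P(Y=2) = 8/23

Enumerate traces; 24 have nonzero weight after conditioning:
  (Z=0, X=2, Y=1, W=0, U=2) weight 1/132
  (Z=0, X=2, Y=1, W=1, U=2) weight 1/264
  (Z=0, X=2, Y=1, W=2, U=2) weight 1/176
  (Z=0, X=2, Y=1, W=3, U=2) weight 1/264
  (Z=0, X=3, Y=2, W=0, U=1) weight 2/495
  (Z=0, X=3, Y=2, W=1, U=1) weight 1/495
  (Z=0, X=3, Y=2, W=2, U=1) weight 1/330
  (Z=0, X=3, Y=2, W=3, U=1) weight 1/495
  … 16 more
Group by Y:
  weight(Y=1) = 1/16
  weight(Y=2) = 1/30
Total weight = 1/16 + 1/30 = 23/240
P(Y=1 | obs) = 1/16 / 23/240 = 15/23
P(Y=2 | obs) = 1/30 / 23/240 = 8/23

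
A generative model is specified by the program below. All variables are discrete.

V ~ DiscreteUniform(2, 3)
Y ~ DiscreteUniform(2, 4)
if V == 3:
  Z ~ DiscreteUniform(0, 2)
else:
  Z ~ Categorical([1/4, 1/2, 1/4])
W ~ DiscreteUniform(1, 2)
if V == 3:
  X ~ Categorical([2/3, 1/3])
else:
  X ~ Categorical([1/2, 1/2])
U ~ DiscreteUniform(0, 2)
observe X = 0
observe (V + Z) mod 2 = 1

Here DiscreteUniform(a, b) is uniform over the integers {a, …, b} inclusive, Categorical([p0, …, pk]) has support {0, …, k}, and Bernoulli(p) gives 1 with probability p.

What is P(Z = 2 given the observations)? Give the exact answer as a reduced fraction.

P(Z = 2 | obs) = 8/25

Enumerate traces; 54 have nonzero weight after conditioning:
  (V=2, Y=2, Z=1, W=1, X=0, U=0) weight 1/144
  (V=2, Y=2, Z=1, W=1, X=0, U=1) weight 1/144
  (V=2, Y=2, Z=1, W=1, X=0, U=2) weight 1/144
  (V=2, Y=2, Z=1, W=2, X=0, U=0) weight 1/144
  (V=2, Y=2, Z=1, W=2, X=0, U=1) weight 1/144
  (V=2, Y=2, Z=1, W=2, X=0, U=2) weight 1/144
  (V=2, Y=3, Z=1, W=1, X=0, U=0) weight 1/144
  (V=2, Y=3, Z=1, W=1, X=0, U=1) weight 1/144
  (V=3, Y=2, Z=0, W=1, X=0, U=0) weight 1/162
  (V=3, Y=2, Z=2, W=1, X=0, U=0) weight 1/162
  … 44 more
Group by Z:
  weight(Z=0) = 1/9
  weight(Z=1) = 1/8
  weight(Z=2) = 1/9
Total weight = 1/9 + 1/8 + 1/9 = 25/72
P(Z=0 | obs) = 1/9 / 25/72 = 8/25
P(Z=1 | obs) = 1/8 / 25/72 = 9/25
P(Z=2 | obs) = 1/9 / 25/72 = 8/25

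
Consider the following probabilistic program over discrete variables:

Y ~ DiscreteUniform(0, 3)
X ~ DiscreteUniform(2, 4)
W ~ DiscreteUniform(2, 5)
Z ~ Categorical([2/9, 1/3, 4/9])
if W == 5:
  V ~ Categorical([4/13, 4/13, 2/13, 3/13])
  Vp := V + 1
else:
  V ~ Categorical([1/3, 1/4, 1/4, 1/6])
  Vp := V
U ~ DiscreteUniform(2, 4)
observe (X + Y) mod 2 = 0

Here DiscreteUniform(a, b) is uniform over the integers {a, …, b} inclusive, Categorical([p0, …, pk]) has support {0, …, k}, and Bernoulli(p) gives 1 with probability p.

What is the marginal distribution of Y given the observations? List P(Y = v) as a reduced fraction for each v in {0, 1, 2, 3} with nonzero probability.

P(Y=0) = 1/3, P(Y=1) = 1/6, P(Y=2) = 1/3, P(Y=3) = 1/6

Enumerate traces; 864 have nonzero weight after conditioning:
  (Y=0, X=2, W=2, Z=0, V=0, U=2) weight 1/1944
  (Y=0, X=2, W=2, Z=0, V=0, U=3) weight 1/1944
  (Y=0, X=2, W=2, Z=0, V=0, U=4) weight 1/1944
  (Y=0, X=2, W=2, Z=0, V=1, U=2) weight 1/2592
  (Y=0, X=2, W=2, Z=0, V=1, U=3) weight 1/2592
  (Y=0, X=2, W=2, Z=0, V=1, U=4) weight 1/2592
  (Y=0, X=2, W=2, Z=0, V=2, U=2) weight 1/2592
  (Y=0, X=2, W=2, Z=0, V=2, U=3) weight 1/2592
  (Y=1, X=3, W=2, Z=0, V=0, U=2) weight 1/1944
  (Y=2, X=2, W=2, Z=0, V=0, U=2) weight 1/1944
  … 854 more
Group by Y:
  weight(Y=0) = 1/6
  weight(Y=1) = 1/12
  weight(Y=2) = 1/6
  weight(Y=3) = 1/12
Total weight = 1/6 + 1/12 + 1/6 + 1/12 = 1/2
P(Y=0 | obs) = 1/6 / 1/2 = 1/3
P(Y=1 | obs) = 1/12 / 1/2 = 1/6
P(Y=2 | obs) = 1/6 / 1/2 = 1/3
P(Y=3 | obs) = 1/12 / 1/2 = 1/6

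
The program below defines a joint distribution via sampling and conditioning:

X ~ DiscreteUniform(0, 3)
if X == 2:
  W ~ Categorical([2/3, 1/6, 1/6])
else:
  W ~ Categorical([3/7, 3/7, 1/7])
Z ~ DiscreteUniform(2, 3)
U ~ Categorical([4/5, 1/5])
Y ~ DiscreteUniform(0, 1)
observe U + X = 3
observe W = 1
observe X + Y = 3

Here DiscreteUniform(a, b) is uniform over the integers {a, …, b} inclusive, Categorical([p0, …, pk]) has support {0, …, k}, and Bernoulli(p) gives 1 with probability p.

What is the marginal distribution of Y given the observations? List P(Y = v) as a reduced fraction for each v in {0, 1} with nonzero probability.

P(Y=0) = 72/79, P(Y=1) = 7/79

Enumerate traces; 4 have nonzero weight after conditioning:
  (X=2, W=1, Z=2, U=1, Y=1) weight 1/480
  (X=2, W=1, Z=3, U=1, Y=1) weight 1/480
  (X=3, W=1, Z=2, U=0, Y=0) weight 3/140
  (X=3, W=1, Z=3, U=0, Y=0) weight 3/140
Group by Y:
  weight(Y=0) = 3/70
  weight(Y=1) = 1/240
Total weight = 3/70 + 1/240 = 79/1680
P(Y=0 | obs) = 3/70 / 79/1680 = 72/79
P(Y=1 | obs) = 1/240 / 79/1680 = 7/79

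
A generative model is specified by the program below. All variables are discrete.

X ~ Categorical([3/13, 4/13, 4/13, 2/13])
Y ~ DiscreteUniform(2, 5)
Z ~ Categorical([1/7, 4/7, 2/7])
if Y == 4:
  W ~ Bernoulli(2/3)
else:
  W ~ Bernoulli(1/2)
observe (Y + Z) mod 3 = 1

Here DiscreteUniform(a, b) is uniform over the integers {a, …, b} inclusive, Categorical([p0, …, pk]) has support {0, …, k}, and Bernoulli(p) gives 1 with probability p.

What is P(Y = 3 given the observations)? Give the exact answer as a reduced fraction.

Enumerate traces; 32 have nonzero weight after conditioning:
  (X=0, Y=2, Z=2, W=0) weight 3/364
  (X=0, Y=2, Z=2, W=1) weight 3/364
  (X=0, Y=3, Z=1, W=0) weight 3/182
  (X=0, Y=3, Z=1, W=1) weight 3/182
  (X=0, Y=4, Z=0, W=0) weight 1/364
  (X=0, Y=4, Z=0, W=1) weight 1/182
  (X=0, Y=5, Z=2, W=0) weight 3/364
  (X=0, Y=5, Z=2, W=1) weight 3/364
  … 24 more
Group by Y:
  weight(Y=2) = 1/14
  weight(Y=3) = 1/7
  weight(Y=4) = 1/28
  weight(Y=5) = 1/14
Total weight = 1/14 + 1/7 + 1/28 + 1/14 = 9/28
P(Y=2 | obs) = 1/14 / 9/28 = 2/9
P(Y=3 | obs) = 1/7 / 9/28 = 4/9
P(Y=4 | obs) = 1/28 / 9/28 = 1/9
P(Y=5 | obs) = 1/14 / 9/28 = 2/9

P(Y = 3 | obs) = 4/9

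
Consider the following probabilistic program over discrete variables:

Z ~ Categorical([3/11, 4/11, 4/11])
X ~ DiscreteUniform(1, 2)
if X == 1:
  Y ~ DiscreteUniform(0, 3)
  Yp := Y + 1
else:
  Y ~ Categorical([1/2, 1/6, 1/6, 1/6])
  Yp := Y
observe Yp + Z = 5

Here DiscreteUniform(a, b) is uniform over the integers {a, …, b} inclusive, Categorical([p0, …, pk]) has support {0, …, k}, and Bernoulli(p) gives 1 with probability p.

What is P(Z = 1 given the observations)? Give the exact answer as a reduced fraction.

Enumerate traces; 3 have nonzero weight after conditioning:
  (Z=1, X=1, Y=3) weight 1/22
  (Z=2, X=1, Y=2) weight 1/22
  (Z=2, X=2, Y=3) weight 1/33
Group by Z:
  weight(Z=1) = 1/22
  weight(Z=2) = 5/66
Total weight = 1/22 + 5/66 = 4/33
P(Z=1 | obs) = 1/22 / 4/33 = 3/8
P(Z=2 | obs) = 5/66 / 4/33 = 5/8

P(Z = 1 | obs) = 3/8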